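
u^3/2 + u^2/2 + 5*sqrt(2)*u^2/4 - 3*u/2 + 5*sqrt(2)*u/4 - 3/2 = (u/2 + 1/2)*(u - sqrt(2)/2)*(u + 3*sqrt(2))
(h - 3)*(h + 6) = h^2 + 3*h - 18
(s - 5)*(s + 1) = s^2 - 4*s - 5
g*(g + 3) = g^2 + 3*g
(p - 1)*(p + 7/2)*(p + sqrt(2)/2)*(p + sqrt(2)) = p^4 + 3*sqrt(2)*p^3/2 + 5*p^3/2 - 5*p^2/2 + 15*sqrt(2)*p^2/4 - 21*sqrt(2)*p/4 + 5*p/2 - 7/2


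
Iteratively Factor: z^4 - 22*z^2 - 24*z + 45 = (z + 3)*(z^3 - 3*z^2 - 13*z + 15) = (z - 1)*(z + 3)*(z^2 - 2*z - 15) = (z - 1)*(z + 3)^2*(z - 5)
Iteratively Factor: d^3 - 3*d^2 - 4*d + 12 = (d - 2)*(d^2 - d - 6) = (d - 2)*(d + 2)*(d - 3)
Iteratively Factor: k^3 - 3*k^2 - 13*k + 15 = (k + 3)*(k^2 - 6*k + 5) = (k - 5)*(k + 3)*(k - 1)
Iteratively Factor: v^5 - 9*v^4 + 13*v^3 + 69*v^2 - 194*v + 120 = (v - 4)*(v^4 - 5*v^3 - 7*v^2 + 41*v - 30) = (v - 4)*(v - 1)*(v^3 - 4*v^2 - 11*v + 30) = (v - 4)*(v - 2)*(v - 1)*(v^2 - 2*v - 15) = (v - 4)*(v - 2)*(v - 1)*(v + 3)*(v - 5)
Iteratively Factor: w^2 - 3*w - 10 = (w - 5)*(w + 2)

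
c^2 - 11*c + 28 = (c - 7)*(c - 4)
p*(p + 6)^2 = p^3 + 12*p^2 + 36*p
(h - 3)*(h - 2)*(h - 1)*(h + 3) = h^4 - 3*h^3 - 7*h^2 + 27*h - 18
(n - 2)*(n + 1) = n^2 - n - 2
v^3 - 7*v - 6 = (v - 3)*(v + 1)*(v + 2)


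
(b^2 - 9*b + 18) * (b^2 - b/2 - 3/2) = b^4 - 19*b^3/2 + 21*b^2 + 9*b/2 - 27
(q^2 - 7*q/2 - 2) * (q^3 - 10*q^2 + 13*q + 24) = q^5 - 27*q^4/2 + 46*q^3 - 3*q^2/2 - 110*q - 48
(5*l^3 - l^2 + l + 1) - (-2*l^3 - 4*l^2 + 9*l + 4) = 7*l^3 + 3*l^2 - 8*l - 3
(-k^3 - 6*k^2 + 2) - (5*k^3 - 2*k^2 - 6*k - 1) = -6*k^3 - 4*k^2 + 6*k + 3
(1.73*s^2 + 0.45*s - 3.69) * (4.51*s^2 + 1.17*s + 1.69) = 7.8023*s^4 + 4.0536*s^3 - 13.1917*s^2 - 3.5568*s - 6.2361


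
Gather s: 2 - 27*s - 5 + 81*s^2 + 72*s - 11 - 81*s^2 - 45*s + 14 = 0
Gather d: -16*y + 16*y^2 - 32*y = 16*y^2 - 48*y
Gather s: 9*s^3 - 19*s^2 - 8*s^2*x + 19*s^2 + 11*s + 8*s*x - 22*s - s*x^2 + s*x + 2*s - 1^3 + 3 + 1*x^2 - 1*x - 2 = 9*s^3 - 8*s^2*x + s*(-x^2 + 9*x - 9) + x^2 - x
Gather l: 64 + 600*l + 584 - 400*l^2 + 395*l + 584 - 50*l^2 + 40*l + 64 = -450*l^2 + 1035*l + 1296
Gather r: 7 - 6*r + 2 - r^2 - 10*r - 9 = -r^2 - 16*r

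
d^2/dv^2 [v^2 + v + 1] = 2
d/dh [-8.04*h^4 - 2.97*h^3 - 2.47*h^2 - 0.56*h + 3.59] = -32.16*h^3 - 8.91*h^2 - 4.94*h - 0.56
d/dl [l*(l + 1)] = 2*l + 1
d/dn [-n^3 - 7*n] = -3*n^2 - 7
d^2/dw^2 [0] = 0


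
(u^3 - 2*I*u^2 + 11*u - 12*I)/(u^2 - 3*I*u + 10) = (u^3 - 2*I*u^2 + 11*u - 12*I)/(u^2 - 3*I*u + 10)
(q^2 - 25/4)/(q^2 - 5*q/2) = (q + 5/2)/q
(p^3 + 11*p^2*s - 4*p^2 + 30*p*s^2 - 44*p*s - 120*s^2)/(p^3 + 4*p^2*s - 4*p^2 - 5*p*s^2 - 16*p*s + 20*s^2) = (p + 6*s)/(p - s)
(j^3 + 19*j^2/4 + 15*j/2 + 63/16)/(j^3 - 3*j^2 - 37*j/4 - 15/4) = (8*j^2 + 26*j + 21)/(4*(2*j^2 - 9*j - 5))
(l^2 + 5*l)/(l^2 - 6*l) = (l + 5)/(l - 6)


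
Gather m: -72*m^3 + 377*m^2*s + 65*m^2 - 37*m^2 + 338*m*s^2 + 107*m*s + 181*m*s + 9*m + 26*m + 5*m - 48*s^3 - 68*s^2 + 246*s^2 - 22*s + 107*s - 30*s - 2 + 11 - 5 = -72*m^3 + m^2*(377*s + 28) + m*(338*s^2 + 288*s + 40) - 48*s^3 + 178*s^2 + 55*s + 4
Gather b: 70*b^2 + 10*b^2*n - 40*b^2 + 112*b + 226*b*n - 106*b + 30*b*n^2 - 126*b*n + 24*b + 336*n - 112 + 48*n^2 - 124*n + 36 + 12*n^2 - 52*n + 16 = b^2*(10*n + 30) + b*(30*n^2 + 100*n + 30) + 60*n^2 + 160*n - 60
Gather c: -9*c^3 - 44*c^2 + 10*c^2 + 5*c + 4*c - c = -9*c^3 - 34*c^2 + 8*c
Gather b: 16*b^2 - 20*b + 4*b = 16*b^2 - 16*b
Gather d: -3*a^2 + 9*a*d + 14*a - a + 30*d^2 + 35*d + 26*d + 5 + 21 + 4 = -3*a^2 + 13*a + 30*d^2 + d*(9*a + 61) + 30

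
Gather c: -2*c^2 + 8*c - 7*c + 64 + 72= -2*c^2 + c + 136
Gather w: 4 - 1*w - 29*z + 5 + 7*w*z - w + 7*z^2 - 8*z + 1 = w*(7*z - 2) + 7*z^2 - 37*z + 10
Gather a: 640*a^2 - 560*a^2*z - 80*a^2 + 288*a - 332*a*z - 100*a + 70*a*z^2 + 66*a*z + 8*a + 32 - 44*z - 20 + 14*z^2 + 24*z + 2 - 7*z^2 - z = a^2*(560 - 560*z) + a*(70*z^2 - 266*z + 196) + 7*z^2 - 21*z + 14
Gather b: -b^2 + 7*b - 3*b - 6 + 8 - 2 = -b^2 + 4*b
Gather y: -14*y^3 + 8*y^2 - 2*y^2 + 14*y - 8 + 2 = -14*y^3 + 6*y^2 + 14*y - 6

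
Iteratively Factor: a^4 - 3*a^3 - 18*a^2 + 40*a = (a - 5)*(a^3 + 2*a^2 - 8*a) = (a - 5)*(a + 4)*(a^2 - 2*a) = a*(a - 5)*(a + 4)*(a - 2)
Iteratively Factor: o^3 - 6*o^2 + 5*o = (o - 1)*(o^2 - 5*o) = o*(o - 1)*(o - 5)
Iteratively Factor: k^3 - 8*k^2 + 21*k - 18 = (k - 3)*(k^2 - 5*k + 6) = (k - 3)^2*(k - 2)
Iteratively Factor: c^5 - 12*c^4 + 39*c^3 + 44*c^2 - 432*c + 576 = (c - 4)*(c^4 - 8*c^3 + 7*c^2 + 72*c - 144) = (c - 4)^2*(c^3 - 4*c^2 - 9*c + 36) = (c - 4)^2*(c - 3)*(c^2 - c - 12) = (c - 4)^3*(c - 3)*(c + 3)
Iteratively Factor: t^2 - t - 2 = (t - 2)*(t + 1)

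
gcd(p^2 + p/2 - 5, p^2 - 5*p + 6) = p - 2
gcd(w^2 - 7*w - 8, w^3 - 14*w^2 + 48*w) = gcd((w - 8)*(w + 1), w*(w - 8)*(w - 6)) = w - 8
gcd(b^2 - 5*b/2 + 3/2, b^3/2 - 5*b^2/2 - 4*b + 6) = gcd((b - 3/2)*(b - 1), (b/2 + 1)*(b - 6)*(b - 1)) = b - 1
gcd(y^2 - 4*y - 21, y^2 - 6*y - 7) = y - 7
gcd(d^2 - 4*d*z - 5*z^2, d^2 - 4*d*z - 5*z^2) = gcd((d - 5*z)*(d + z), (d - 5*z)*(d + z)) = -d^2 + 4*d*z + 5*z^2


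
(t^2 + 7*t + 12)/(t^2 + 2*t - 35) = (t^2 + 7*t + 12)/(t^2 + 2*t - 35)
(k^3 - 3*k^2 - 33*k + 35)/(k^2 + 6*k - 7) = (k^2 - 2*k - 35)/(k + 7)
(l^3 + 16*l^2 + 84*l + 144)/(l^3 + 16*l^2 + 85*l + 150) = (l^2 + 10*l + 24)/(l^2 + 10*l + 25)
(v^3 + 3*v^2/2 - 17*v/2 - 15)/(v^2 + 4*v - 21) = (v^2 + 9*v/2 + 5)/(v + 7)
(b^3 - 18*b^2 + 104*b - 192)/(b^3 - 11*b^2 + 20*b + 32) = (b - 6)/(b + 1)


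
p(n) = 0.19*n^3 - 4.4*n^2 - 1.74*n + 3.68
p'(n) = 0.57*n^2 - 8.8*n - 1.74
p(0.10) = 3.46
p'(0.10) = -2.61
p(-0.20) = 3.85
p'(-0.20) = 0.04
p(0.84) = -0.77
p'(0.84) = -8.73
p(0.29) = 2.81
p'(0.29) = -4.24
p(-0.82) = 2.04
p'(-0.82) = 5.86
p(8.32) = -205.95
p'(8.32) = -35.50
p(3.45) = -46.89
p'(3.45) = -25.32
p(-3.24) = -43.33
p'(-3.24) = 32.76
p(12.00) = -322.48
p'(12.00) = -25.26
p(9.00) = -229.87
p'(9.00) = -34.77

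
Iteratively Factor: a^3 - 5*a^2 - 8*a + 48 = (a - 4)*(a^2 - a - 12) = (a - 4)*(a + 3)*(a - 4)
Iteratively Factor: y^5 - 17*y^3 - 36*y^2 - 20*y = (y - 5)*(y^4 + 5*y^3 + 8*y^2 + 4*y) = (y - 5)*(y + 2)*(y^3 + 3*y^2 + 2*y) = y*(y - 5)*(y + 2)*(y^2 + 3*y + 2) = y*(y - 5)*(y + 2)^2*(y + 1)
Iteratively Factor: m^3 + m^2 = (m)*(m^2 + m) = m^2*(m + 1)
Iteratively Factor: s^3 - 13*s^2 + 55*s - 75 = (s - 5)*(s^2 - 8*s + 15) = (s - 5)^2*(s - 3)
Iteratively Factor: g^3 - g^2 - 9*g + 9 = (g + 3)*(g^2 - 4*g + 3) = (g - 1)*(g + 3)*(g - 3)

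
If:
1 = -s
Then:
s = -1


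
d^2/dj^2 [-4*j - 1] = 0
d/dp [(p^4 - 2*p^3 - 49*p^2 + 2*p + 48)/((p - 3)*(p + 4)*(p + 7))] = (p^6 + 16*p^5 + 18*p^4 - 320*p^3 + 589*p^2 + 7464*p + 72)/(p^6 + 16*p^5 + 54*p^4 - 248*p^3 - 1319*p^2 + 840*p + 7056)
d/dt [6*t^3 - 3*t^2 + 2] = 6*t*(3*t - 1)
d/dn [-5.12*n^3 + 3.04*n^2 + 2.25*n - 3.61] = -15.36*n^2 + 6.08*n + 2.25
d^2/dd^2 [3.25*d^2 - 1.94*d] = 6.50000000000000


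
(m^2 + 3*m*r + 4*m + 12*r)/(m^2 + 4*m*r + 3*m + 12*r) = (m^2 + 3*m*r + 4*m + 12*r)/(m^2 + 4*m*r + 3*m + 12*r)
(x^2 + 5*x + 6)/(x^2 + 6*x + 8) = (x + 3)/(x + 4)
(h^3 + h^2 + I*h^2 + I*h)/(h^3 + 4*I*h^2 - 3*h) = (h + 1)/(h + 3*I)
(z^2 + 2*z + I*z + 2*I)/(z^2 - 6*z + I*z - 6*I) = (z + 2)/(z - 6)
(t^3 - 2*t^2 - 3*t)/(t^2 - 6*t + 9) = t*(t + 1)/(t - 3)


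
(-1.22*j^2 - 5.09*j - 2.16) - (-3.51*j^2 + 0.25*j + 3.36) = 2.29*j^2 - 5.34*j - 5.52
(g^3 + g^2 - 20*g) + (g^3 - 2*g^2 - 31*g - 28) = 2*g^3 - g^2 - 51*g - 28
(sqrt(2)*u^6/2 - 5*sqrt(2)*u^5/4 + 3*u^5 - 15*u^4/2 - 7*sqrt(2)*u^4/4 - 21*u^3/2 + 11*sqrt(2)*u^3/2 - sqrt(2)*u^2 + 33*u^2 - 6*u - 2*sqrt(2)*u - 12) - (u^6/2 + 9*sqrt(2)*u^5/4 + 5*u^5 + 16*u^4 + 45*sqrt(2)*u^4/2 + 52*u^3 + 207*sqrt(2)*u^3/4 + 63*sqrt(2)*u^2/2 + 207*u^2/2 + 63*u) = -u^6/2 + sqrt(2)*u^6/2 - 7*sqrt(2)*u^5/2 - 2*u^5 - 97*sqrt(2)*u^4/4 - 47*u^4/2 - 185*sqrt(2)*u^3/4 - 125*u^3/2 - 141*u^2/2 - 65*sqrt(2)*u^2/2 - 69*u - 2*sqrt(2)*u - 12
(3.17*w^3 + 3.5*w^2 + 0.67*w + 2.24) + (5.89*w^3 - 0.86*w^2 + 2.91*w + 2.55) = 9.06*w^3 + 2.64*w^2 + 3.58*w + 4.79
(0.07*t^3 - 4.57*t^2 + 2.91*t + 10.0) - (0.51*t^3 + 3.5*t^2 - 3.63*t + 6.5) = -0.44*t^3 - 8.07*t^2 + 6.54*t + 3.5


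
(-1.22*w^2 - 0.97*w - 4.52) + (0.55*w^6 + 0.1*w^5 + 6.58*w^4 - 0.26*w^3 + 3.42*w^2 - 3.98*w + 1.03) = 0.55*w^6 + 0.1*w^5 + 6.58*w^4 - 0.26*w^3 + 2.2*w^2 - 4.95*w - 3.49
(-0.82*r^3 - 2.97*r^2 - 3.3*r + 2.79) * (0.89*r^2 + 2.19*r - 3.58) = -0.7298*r^5 - 4.4391*r^4 - 6.5057*r^3 + 5.8887*r^2 + 17.9241*r - 9.9882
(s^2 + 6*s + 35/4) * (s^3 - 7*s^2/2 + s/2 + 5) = s^5 + 5*s^4/2 - 47*s^3/4 - 181*s^2/8 + 275*s/8 + 175/4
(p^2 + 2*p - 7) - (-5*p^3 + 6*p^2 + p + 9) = 5*p^3 - 5*p^2 + p - 16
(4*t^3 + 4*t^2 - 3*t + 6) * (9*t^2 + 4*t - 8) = 36*t^5 + 52*t^4 - 43*t^3 + 10*t^2 + 48*t - 48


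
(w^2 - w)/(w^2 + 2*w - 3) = w/(w + 3)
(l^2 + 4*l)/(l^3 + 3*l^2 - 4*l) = 1/(l - 1)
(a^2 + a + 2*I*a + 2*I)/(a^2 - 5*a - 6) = (a + 2*I)/(a - 6)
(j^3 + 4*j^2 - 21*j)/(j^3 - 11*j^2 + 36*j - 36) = j*(j + 7)/(j^2 - 8*j + 12)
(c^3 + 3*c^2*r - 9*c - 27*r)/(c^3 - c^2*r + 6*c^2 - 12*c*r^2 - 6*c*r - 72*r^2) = (9 - c^2)/(-c^2 + 4*c*r - 6*c + 24*r)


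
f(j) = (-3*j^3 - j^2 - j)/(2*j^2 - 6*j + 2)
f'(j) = (6 - 4*j)*(-3*j^3 - j^2 - j)/(2*j^2 - 6*j + 2)^2 + (-9*j^2 - 2*j - 1)/(2*j^2 - 6*j + 2)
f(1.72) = 8.30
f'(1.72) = 15.97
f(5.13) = -18.30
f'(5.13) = 0.74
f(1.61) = 6.75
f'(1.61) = 12.33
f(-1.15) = 0.38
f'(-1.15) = -0.57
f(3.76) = -22.99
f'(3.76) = 9.34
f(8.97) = -20.67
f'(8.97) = -1.15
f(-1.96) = 0.97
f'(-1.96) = -0.85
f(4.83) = -18.61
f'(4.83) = 1.39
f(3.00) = -46.50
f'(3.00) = 95.50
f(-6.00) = 5.62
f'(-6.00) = -1.31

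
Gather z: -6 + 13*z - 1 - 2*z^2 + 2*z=-2*z^2 + 15*z - 7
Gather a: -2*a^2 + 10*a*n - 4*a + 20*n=-2*a^2 + a*(10*n - 4) + 20*n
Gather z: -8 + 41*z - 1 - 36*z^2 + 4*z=-36*z^2 + 45*z - 9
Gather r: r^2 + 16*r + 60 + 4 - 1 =r^2 + 16*r + 63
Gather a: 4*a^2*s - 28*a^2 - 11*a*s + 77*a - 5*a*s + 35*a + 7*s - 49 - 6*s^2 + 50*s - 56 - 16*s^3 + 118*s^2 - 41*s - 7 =a^2*(4*s - 28) + a*(112 - 16*s) - 16*s^3 + 112*s^2 + 16*s - 112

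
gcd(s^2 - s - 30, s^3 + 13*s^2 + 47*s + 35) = s + 5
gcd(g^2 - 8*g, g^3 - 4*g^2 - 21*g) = g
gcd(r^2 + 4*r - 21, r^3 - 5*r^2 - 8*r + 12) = 1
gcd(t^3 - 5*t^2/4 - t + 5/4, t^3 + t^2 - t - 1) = t^2 - 1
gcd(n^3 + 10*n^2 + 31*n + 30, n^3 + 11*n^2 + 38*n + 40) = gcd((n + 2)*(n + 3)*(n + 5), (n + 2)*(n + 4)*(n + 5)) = n^2 + 7*n + 10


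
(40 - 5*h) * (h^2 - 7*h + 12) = -5*h^3 + 75*h^2 - 340*h + 480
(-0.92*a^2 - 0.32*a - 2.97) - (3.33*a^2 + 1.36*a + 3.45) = -4.25*a^2 - 1.68*a - 6.42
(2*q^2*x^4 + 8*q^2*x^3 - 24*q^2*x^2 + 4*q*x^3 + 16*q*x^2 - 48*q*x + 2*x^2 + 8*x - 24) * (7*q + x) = 14*q^3*x^4 + 56*q^3*x^3 - 168*q^3*x^2 + 2*q^2*x^5 + 8*q^2*x^4 + 4*q^2*x^3 + 112*q^2*x^2 - 336*q^2*x + 4*q*x^4 + 16*q*x^3 - 34*q*x^2 + 56*q*x - 168*q + 2*x^3 + 8*x^2 - 24*x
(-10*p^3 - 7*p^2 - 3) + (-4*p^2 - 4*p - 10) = -10*p^3 - 11*p^2 - 4*p - 13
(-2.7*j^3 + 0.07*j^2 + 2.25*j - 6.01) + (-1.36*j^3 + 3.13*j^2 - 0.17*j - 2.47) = -4.06*j^3 + 3.2*j^2 + 2.08*j - 8.48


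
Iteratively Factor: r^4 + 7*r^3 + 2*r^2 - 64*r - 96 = (r + 4)*(r^3 + 3*r^2 - 10*r - 24) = (r + 4)^2*(r^2 - r - 6) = (r + 2)*(r + 4)^2*(r - 3)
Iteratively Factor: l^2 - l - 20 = (l + 4)*(l - 5)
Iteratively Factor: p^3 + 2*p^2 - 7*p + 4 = (p + 4)*(p^2 - 2*p + 1) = (p - 1)*(p + 4)*(p - 1)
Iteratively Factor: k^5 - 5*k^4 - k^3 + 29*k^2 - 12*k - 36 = (k - 3)*(k^4 - 2*k^3 - 7*k^2 + 8*k + 12) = (k - 3)*(k - 2)*(k^3 - 7*k - 6) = (k - 3)*(k - 2)*(k + 1)*(k^2 - k - 6) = (k - 3)^2*(k - 2)*(k + 1)*(k + 2)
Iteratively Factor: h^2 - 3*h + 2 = (h - 2)*(h - 1)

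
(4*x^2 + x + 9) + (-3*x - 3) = 4*x^2 - 2*x + 6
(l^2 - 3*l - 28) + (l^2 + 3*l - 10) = 2*l^2 - 38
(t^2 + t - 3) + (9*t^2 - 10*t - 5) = 10*t^2 - 9*t - 8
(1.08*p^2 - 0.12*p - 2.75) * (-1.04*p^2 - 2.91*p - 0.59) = -1.1232*p^4 - 3.018*p^3 + 2.572*p^2 + 8.0733*p + 1.6225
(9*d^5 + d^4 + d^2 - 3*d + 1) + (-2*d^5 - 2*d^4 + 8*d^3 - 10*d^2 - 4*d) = 7*d^5 - d^4 + 8*d^3 - 9*d^2 - 7*d + 1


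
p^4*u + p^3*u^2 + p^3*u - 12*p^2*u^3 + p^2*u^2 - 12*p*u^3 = p*(p - 3*u)*(p + 4*u)*(p*u + u)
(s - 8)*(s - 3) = s^2 - 11*s + 24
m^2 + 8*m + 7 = (m + 1)*(m + 7)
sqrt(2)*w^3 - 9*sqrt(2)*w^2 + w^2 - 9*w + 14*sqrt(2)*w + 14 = (w - 7)*(w - 2)*(sqrt(2)*w + 1)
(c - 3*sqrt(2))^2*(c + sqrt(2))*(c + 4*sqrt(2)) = c^4 - sqrt(2)*c^3 - 34*c^2 + 42*sqrt(2)*c + 144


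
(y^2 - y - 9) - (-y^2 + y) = 2*y^2 - 2*y - 9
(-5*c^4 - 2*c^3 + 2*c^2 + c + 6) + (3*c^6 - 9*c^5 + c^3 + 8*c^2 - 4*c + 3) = 3*c^6 - 9*c^5 - 5*c^4 - c^3 + 10*c^2 - 3*c + 9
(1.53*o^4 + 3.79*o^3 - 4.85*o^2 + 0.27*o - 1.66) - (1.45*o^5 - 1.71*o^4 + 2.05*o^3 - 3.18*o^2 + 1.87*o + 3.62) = -1.45*o^5 + 3.24*o^4 + 1.74*o^3 - 1.67*o^2 - 1.6*o - 5.28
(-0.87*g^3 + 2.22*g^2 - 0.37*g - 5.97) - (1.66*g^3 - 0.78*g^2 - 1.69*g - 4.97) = -2.53*g^3 + 3.0*g^2 + 1.32*g - 1.0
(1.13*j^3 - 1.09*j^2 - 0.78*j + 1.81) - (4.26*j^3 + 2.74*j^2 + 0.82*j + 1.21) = -3.13*j^3 - 3.83*j^2 - 1.6*j + 0.6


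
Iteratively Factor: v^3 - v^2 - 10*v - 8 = (v - 4)*(v^2 + 3*v + 2) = (v - 4)*(v + 1)*(v + 2)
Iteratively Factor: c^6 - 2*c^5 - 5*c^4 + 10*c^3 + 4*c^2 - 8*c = (c - 2)*(c^5 - 5*c^3 + 4*c) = (c - 2)*(c + 2)*(c^4 - 2*c^3 - c^2 + 2*c) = (c - 2)*(c + 1)*(c + 2)*(c^3 - 3*c^2 + 2*c) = (c - 2)^2*(c + 1)*(c + 2)*(c^2 - c) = c*(c - 2)^2*(c + 1)*(c + 2)*(c - 1)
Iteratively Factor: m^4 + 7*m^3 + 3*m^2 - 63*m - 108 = (m + 3)*(m^3 + 4*m^2 - 9*m - 36) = (m + 3)*(m + 4)*(m^2 - 9) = (m + 3)^2*(m + 4)*(m - 3)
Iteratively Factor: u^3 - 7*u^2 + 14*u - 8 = (u - 4)*(u^2 - 3*u + 2) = (u - 4)*(u - 2)*(u - 1)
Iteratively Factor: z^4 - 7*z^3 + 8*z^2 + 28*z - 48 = (z - 4)*(z^3 - 3*z^2 - 4*z + 12) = (z - 4)*(z + 2)*(z^2 - 5*z + 6) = (z - 4)*(z - 3)*(z + 2)*(z - 2)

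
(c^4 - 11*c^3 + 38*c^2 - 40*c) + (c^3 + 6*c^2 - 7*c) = c^4 - 10*c^3 + 44*c^2 - 47*c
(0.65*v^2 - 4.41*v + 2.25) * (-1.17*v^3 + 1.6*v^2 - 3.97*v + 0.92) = -0.7605*v^5 + 6.1997*v^4 - 12.269*v^3 + 21.7057*v^2 - 12.9897*v + 2.07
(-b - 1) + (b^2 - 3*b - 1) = b^2 - 4*b - 2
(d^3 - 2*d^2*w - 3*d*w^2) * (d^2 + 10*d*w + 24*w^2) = d^5 + 8*d^4*w + d^3*w^2 - 78*d^2*w^3 - 72*d*w^4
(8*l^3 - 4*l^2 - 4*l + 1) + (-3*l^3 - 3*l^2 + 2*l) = 5*l^3 - 7*l^2 - 2*l + 1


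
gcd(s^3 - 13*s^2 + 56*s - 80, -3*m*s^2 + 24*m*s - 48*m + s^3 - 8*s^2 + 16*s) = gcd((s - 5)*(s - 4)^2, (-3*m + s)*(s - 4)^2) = s^2 - 8*s + 16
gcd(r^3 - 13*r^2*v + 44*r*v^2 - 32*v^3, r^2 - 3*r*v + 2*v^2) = r - v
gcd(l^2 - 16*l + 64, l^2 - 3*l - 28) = 1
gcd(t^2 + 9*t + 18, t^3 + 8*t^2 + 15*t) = t + 3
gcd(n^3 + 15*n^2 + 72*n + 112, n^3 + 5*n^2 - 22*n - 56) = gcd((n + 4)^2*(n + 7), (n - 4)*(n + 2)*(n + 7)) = n + 7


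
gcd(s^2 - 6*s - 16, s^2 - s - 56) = s - 8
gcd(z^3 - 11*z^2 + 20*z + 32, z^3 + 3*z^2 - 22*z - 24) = z^2 - 3*z - 4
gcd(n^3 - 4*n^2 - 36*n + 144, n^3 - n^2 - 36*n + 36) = n^2 - 36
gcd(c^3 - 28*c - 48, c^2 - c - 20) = c + 4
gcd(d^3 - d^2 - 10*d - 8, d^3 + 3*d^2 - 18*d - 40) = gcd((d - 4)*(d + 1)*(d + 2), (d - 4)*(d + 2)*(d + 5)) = d^2 - 2*d - 8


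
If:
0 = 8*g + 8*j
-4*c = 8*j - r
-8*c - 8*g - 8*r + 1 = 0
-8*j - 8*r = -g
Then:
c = 73/1128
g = 4/141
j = -4/141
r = 3/94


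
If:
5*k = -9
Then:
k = -9/5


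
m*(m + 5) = m^2 + 5*m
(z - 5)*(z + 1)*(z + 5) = z^3 + z^2 - 25*z - 25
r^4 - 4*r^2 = r^2*(r - 2)*(r + 2)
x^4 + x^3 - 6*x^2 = x^2*(x - 2)*(x + 3)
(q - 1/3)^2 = q^2 - 2*q/3 + 1/9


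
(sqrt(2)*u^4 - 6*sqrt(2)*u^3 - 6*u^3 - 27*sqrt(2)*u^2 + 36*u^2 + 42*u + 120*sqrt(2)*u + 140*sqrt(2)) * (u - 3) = sqrt(2)*u^5 - 9*sqrt(2)*u^4 - 6*u^4 - 9*sqrt(2)*u^3 + 54*u^3 - 66*u^2 + 201*sqrt(2)*u^2 - 220*sqrt(2)*u - 126*u - 420*sqrt(2)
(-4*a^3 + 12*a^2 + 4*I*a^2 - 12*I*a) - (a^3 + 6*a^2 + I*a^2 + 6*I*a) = -5*a^3 + 6*a^2 + 3*I*a^2 - 18*I*a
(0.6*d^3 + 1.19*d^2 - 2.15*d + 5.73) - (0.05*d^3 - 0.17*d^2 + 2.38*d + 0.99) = 0.55*d^3 + 1.36*d^2 - 4.53*d + 4.74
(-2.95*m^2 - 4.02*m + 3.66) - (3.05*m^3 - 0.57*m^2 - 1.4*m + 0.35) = -3.05*m^3 - 2.38*m^2 - 2.62*m + 3.31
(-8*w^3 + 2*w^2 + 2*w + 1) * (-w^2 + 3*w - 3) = 8*w^5 - 26*w^4 + 28*w^3 - w^2 - 3*w - 3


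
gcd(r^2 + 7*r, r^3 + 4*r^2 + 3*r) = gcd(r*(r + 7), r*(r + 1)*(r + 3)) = r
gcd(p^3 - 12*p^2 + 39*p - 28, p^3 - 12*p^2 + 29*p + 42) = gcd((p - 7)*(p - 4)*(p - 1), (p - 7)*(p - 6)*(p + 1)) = p - 7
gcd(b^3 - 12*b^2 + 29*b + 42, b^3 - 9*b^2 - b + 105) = b - 7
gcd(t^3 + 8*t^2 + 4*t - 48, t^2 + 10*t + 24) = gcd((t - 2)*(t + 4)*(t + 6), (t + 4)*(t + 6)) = t^2 + 10*t + 24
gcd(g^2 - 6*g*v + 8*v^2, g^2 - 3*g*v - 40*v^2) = 1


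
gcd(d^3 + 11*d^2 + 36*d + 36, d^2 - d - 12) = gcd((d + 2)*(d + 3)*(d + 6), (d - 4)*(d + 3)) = d + 3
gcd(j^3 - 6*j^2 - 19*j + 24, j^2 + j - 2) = j - 1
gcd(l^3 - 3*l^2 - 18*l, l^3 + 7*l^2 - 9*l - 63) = l + 3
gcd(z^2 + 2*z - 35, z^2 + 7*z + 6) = 1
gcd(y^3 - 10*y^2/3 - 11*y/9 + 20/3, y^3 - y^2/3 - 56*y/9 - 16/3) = y^2 - 5*y/3 - 4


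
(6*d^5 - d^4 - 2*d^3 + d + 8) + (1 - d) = 6*d^5 - d^4 - 2*d^3 + 9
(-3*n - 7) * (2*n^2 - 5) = -6*n^3 - 14*n^2 + 15*n + 35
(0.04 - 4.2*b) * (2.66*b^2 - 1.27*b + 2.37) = -11.172*b^3 + 5.4404*b^2 - 10.0048*b + 0.0948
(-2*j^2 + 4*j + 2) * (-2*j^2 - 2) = 4*j^4 - 8*j^3 - 8*j - 4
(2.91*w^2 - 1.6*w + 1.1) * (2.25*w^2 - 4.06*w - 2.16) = 6.5475*w^4 - 15.4146*w^3 + 2.6854*w^2 - 1.01*w - 2.376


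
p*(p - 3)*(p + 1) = p^3 - 2*p^2 - 3*p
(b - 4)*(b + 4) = b^2 - 16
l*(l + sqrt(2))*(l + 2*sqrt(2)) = l^3 + 3*sqrt(2)*l^2 + 4*l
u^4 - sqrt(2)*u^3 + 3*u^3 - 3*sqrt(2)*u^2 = u^2*(u + 3)*(u - sqrt(2))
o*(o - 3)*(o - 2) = o^3 - 5*o^2 + 6*o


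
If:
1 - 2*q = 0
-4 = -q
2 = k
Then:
No Solution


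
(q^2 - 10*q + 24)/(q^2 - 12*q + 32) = (q - 6)/(q - 8)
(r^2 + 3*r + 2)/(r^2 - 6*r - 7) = (r + 2)/(r - 7)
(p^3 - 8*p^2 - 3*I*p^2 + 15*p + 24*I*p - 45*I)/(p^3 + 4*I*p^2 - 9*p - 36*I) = (p^2 - p*(5 + 3*I) + 15*I)/(p^2 + p*(3 + 4*I) + 12*I)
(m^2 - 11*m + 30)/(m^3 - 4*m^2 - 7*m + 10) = (m - 6)/(m^2 + m - 2)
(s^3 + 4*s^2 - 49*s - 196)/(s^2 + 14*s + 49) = (s^2 - 3*s - 28)/(s + 7)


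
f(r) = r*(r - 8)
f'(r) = 2*r - 8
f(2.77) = -14.49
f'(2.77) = -2.46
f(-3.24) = 36.42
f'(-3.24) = -14.48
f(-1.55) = 14.80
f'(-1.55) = -11.10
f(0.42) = -3.18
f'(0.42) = -7.16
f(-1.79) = 17.52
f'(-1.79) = -11.58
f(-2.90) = 31.61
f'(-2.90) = -13.80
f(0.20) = -1.56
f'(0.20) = -7.60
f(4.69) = -15.52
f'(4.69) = 1.38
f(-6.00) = 84.00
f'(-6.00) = -20.00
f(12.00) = 48.00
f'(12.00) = 16.00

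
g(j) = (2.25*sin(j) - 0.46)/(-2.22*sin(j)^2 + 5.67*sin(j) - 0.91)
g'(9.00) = -0.47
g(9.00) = 0.45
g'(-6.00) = 1.45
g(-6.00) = 0.34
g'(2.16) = -0.25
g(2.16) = 0.62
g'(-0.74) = 0.09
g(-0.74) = 0.34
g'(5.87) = 0.16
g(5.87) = 0.38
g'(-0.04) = 0.50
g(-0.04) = 0.48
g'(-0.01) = 0.62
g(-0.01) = 0.50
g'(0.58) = 0.34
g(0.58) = 0.51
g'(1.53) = 0.02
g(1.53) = 0.70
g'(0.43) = 0.46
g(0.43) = 0.45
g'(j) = (4.44*sin(j)*cos(j) - 5.67*cos(j))*(2.25*sin(j) - 0.46)/(-2.22*sin(j)^2 + 5.67*sin(j) - 0.91)^2 + 2.25*cos(j)/(-2.22*sin(j)^2 + 5.67*sin(j) - 0.91)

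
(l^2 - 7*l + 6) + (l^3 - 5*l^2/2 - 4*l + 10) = l^3 - 3*l^2/2 - 11*l + 16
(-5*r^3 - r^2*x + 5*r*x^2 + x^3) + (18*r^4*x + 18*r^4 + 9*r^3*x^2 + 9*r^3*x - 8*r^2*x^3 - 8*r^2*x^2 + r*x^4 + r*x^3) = 18*r^4*x + 18*r^4 + 9*r^3*x^2 + 9*r^3*x - 5*r^3 - 8*r^2*x^3 - 8*r^2*x^2 - r^2*x + r*x^4 + r*x^3 + 5*r*x^2 + x^3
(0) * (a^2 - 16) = 0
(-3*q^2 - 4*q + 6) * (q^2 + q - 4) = -3*q^4 - 7*q^3 + 14*q^2 + 22*q - 24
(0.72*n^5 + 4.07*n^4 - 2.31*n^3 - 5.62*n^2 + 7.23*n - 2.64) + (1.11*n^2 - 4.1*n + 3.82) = 0.72*n^5 + 4.07*n^4 - 2.31*n^3 - 4.51*n^2 + 3.13*n + 1.18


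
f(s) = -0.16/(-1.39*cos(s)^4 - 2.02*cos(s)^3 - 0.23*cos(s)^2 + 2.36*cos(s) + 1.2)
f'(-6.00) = 4.75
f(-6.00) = -0.56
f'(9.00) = -0.39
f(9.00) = 0.28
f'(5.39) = -0.06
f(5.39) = -0.09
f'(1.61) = -0.31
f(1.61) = -0.14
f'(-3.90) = -2.92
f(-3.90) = 0.65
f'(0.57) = 0.39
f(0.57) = -0.14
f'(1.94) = -1.96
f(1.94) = -0.41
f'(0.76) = 0.13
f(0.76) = -0.10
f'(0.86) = 0.07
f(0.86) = -0.09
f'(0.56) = 0.41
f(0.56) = -0.15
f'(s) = -0.16*(-5.56*sin(s)*cos(s)^3 - 6.06*sin(s)*cos(s)^2 - 0.46*sin(s)*cos(s) + 2.36*sin(s))/(-1.39*cos(s)^4 - 2.02*cos(s)^3 - 0.23*cos(s)^2 + 2.36*cos(s) + 1.2)^2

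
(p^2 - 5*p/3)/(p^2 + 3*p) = (p - 5/3)/(p + 3)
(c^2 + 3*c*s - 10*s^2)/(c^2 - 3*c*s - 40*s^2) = (-c + 2*s)/(-c + 8*s)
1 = 1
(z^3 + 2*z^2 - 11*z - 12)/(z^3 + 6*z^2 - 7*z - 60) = (z + 1)/(z + 5)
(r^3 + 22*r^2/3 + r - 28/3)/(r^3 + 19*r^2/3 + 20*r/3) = (r^2 + 6*r - 7)/(r*(r + 5))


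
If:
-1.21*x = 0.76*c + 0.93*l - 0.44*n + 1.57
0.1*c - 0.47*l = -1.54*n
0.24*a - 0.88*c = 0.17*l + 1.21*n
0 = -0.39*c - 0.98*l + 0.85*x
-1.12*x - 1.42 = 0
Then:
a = 1.88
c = 1.78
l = -1.81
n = -0.67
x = -1.27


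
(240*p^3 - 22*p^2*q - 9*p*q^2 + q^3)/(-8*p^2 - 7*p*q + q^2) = (-30*p^2 - p*q + q^2)/(p + q)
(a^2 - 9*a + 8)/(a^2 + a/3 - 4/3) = 3*(a - 8)/(3*a + 4)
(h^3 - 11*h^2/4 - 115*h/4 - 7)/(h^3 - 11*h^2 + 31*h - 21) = (h^2 + 17*h/4 + 1)/(h^2 - 4*h + 3)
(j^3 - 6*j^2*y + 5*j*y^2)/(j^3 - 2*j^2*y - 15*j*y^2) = (j - y)/(j + 3*y)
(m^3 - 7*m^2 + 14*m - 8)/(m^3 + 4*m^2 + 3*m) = (m^3 - 7*m^2 + 14*m - 8)/(m*(m^2 + 4*m + 3))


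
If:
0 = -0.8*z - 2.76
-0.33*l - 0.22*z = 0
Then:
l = 2.30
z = -3.45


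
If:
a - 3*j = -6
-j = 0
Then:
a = -6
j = 0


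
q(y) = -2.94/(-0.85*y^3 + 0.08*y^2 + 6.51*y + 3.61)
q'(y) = -2.94*(2.55*y^2 - 0.16*y - 6.51)/(-0.85*y^3 + 0.08*y^2 + 6.51*y + 3.61)^2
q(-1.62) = 0.94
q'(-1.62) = -0.13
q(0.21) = -0.59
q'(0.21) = 0.76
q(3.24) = 0.87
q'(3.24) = -5.12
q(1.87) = -0.28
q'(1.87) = -0.06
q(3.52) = 0.31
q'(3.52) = -0.79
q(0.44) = -0.46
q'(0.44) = 0.43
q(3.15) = 1.77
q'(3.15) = -19.58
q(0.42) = -0.47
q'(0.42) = 0.45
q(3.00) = -3.23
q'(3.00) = -56.66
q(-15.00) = -0.00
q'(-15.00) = -0.00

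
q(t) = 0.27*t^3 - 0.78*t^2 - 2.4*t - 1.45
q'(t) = 0.81*t^2 - 1.56*t - 2.4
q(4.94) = 0.21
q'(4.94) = 9.66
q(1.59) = -6.15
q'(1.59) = -2.83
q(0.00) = -1.45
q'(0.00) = -2.40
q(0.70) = -3.42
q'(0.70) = -3.10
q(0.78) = -3.67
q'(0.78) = -3.12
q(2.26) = -7.74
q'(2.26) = -1.79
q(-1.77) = -1.14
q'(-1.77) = 2.90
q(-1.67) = -0.87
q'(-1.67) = 2.46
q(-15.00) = -1052.20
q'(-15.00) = 203.25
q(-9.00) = -239.86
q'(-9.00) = 77.25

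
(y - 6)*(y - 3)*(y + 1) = y^3 - 8*y^2 + 9*y + 18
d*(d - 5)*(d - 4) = d^3 - 9*d^2 + 20*d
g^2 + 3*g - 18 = (g - 3)*(g + 6)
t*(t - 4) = t^2 - 4*t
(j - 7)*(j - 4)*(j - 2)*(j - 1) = j^4 - 14*j^3 + 63*j^2 - 106*j + 56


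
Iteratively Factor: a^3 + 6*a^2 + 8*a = (a)*(a^2 + 6*a + 8) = a*(a + 4)*(a + 2)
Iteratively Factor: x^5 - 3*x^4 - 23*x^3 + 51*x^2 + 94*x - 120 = (x - 5)*(x^4 + 2*x^3 - 13*x^2 - 14*x + 24) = (x - 5)*(x + 4)*(x^3 - 2*x^2 - 5*x + 6) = (x - 5)*(x - 3)*(x + 4)*(x^2 + x - 2) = (x - 5)*(x - 3)*(x + 2)*(x + 4)*(x - 1)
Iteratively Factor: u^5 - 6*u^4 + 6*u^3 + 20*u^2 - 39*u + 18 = (u - 1)*(u^4 - 5*u^3 + u^2 + 21*u - 18) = (u - 3)*(u - 1)*(u^3 - 2*u^2 - 5*u + 6) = (u - 3)^2*(u - 1)*(u^2 + u - 2) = (u - 3)^2*(u - 1)*(u + 2)*(u - 1)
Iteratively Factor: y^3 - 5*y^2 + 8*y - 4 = (y - 2)*(y^2 - 3*y + 2) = (y - 2)*(y - 1)*(y - 2)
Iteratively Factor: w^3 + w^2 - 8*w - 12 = (w - 3)*(w^2 + 4*w + 4) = (w - 3)*(w + 2)*(w + 2)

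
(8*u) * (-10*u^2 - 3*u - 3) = -80*u^3 - 24*u^2 - 24*u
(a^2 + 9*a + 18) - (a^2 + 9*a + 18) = 0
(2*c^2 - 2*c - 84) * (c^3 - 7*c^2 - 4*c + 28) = 2*c^5 - 16*c^4 - 78*c^3 + 652*c^2 + 280*c - 2352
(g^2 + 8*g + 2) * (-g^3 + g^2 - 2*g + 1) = -g^5 - 7*g^4 + 4*g^3 - 13*g^2 + 4*g + 2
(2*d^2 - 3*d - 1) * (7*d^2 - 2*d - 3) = 14*d^4 - 25*d^3 - 7*d^2 + 11*d + 3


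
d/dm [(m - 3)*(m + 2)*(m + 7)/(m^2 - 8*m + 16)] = (m^3 - 12*m^2 - 35*m + 136)/(m^3 - 12*m^2 + 48*m - 64)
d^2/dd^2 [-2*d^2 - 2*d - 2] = -4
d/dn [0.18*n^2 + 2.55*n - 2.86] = 0.36*n + 2.55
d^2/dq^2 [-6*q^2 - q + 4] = -12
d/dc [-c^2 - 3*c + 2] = -2*c - 3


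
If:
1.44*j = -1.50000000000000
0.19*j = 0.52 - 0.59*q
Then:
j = -1.04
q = 1.22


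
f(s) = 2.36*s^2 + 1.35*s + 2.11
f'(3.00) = 15.51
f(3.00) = 27.40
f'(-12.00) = -55.29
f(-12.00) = 325.75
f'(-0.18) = 0.50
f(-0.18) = 1.94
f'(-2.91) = -12.39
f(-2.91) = 18.17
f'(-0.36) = -0.35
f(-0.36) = 1.93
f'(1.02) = 6.16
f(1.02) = 5.94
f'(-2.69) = -11.35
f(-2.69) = 15.56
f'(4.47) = 22.45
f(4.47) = 55.30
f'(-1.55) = -5.97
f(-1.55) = 5.69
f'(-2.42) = -10.07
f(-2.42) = 12.66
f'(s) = 4.72*s + 1.35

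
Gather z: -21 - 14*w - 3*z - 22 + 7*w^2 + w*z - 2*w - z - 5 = 7*w^2 - 16*w + z*(w - 4) - 48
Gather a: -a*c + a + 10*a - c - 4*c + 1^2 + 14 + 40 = a*(11 - c) - 5*c + 55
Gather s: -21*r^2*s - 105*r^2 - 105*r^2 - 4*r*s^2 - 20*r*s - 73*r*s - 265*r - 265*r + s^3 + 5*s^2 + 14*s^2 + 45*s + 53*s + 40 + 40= -210*r^2 - 530*r + s^3 + s^2*(19 - 4*r) + s*(-21*r^2 - 93*r + 98) + 80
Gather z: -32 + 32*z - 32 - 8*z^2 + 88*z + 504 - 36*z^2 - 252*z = -44*z^2 - 132*z + 440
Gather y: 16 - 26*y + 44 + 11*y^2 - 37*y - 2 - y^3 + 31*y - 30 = -y^3 + 11*y^2 - 32*y + 28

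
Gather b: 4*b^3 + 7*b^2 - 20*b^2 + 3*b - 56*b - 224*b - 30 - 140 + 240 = 4*b^3 - 13*b^2 - 277*b + 70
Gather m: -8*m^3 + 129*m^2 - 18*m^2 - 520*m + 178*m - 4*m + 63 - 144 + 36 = -8*m^3 + 111*m^2 - 346*m - 45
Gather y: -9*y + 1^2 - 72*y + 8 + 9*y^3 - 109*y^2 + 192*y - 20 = 9*y^3 - 109*y^2 + 111*y - 11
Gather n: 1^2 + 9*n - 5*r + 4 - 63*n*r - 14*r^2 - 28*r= n*(9 - 63*r) - 14*r^2 - 33*r + 5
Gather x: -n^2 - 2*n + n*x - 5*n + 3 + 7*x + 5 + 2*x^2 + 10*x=-n^2 - 7*n + 2*x^2 + x*(n + 17) + 8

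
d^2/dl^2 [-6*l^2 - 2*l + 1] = -12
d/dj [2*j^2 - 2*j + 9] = 4*j - 2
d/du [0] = 0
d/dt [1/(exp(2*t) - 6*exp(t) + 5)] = 2*(3 - exp(t))*exp(t)/(exp(2*t) - 6*exp(t) + 5)^2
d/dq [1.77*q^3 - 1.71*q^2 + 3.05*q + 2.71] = 5.31*q^2 - 3.42*q + 3.05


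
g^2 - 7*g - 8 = (g - 8)*(g + 1)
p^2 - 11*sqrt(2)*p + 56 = (p - 7*sqrt(2))*(p - 4*sqrt(2))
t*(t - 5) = t^2 - 5*t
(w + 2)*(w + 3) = w^2 + 5*w + 6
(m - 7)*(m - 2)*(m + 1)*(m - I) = m^4 - 8*m^3 - I*m^3 + 5*m^2 + 8*I*m^2 + 14*m - 5*I*m - 14*I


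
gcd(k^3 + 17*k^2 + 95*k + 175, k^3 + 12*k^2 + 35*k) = k^2 + 12*k + 35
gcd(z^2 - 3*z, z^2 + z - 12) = z - 3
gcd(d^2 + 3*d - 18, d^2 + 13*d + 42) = d + 6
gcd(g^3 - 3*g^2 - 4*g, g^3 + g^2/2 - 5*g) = g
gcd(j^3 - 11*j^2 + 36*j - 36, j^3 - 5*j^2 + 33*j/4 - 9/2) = j - 2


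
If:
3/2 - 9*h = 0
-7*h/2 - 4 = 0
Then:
No Solution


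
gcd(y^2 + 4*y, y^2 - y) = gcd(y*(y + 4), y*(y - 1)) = y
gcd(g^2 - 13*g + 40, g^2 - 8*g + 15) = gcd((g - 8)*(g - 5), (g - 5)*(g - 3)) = g - 5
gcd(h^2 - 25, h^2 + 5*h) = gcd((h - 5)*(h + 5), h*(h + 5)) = h + 5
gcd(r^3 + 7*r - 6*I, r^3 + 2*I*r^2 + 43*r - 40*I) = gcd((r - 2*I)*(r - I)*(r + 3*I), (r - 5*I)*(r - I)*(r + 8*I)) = r - I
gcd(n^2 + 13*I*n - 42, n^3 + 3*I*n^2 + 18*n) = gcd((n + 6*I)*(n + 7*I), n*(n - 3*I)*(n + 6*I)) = n + 6*I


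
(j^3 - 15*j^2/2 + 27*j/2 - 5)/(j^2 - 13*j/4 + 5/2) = 2*(2*j^2 - 11*j + 5)/(4*j - 5)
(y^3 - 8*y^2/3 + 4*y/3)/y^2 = y - 8/3 + 4/(3*y)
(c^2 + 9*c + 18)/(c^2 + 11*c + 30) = (c + 3)/(c + 5)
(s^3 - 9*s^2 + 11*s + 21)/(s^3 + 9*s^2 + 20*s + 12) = (s^2 - 10*s + 21)/(s^2 + 8*s + 12)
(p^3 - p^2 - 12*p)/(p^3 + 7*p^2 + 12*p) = (p - 4)/(p + 4)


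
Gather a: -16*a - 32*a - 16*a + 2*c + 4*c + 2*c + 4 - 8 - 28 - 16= -64*a + 8*c - 48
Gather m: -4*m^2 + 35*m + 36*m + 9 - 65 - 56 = -4*m^2 + 71*m - 112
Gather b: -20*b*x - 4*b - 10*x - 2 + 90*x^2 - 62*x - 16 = b*(-20*x - 4) + 90*x^2 - 72*x - 18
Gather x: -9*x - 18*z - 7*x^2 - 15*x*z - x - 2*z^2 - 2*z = -7*x^2 + x*(-15*z - 10) - 2*z^2 - 20*z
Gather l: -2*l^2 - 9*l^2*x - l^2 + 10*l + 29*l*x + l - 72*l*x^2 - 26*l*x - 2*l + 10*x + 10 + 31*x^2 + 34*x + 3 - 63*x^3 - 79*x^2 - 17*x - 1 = l^2*(-9*x - 3) + l*(-72*x^2 + 3*x + 9) - 63*x^3 - 48*x^2 + 27*x + 12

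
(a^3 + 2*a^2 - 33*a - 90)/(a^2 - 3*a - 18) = a + 5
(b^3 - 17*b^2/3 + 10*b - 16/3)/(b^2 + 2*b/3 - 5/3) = (3*b^2 - 14*b + 16)/(3*b + 5)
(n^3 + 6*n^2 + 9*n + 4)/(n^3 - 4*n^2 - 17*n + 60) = (n^2 + 2*n + 1)/(n^2 - 8*n + 15)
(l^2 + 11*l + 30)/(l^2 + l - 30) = (l + 5)/(l - 5)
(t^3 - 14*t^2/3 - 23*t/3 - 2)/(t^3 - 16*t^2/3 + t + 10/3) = (3*t^3 - 14*t^2 - 23*t - 6)/(3*t^3 - 16*t^2 + 3*t + 10)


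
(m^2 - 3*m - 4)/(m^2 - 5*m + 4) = (m + 1)/(m - 1)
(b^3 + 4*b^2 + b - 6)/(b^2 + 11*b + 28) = (b^3 + 4*b^2 + b - 6)/(b^2 + 11*b + 28)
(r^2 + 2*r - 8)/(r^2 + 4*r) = (r - 2)/r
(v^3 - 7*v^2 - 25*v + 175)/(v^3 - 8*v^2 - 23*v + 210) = (v - 5)/(v - 6)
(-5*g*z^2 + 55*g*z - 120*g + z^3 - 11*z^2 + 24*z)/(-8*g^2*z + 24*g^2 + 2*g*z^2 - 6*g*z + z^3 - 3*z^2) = (-5*g*z + 40*g + z^2 - 8*z)/(-8*g^2 + 2*g*z + z^2)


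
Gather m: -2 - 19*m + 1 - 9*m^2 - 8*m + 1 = -9*m^2 - 27*m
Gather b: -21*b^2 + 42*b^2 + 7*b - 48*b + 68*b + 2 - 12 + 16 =21*b^2 + 27*b + 6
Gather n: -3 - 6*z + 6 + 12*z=6*z + 3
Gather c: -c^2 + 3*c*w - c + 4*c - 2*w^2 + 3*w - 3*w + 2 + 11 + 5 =-c^2 + c*(3*w + 3) - 2*w^2 + 18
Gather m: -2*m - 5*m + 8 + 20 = 28 - 7*m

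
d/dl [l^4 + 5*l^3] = l^2*(4*l + 15)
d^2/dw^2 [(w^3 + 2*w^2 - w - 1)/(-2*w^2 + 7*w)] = 2*(-73*w^3 + 12*w^2 - 42*w + 49)/(w^3*(8*w^3 - 84*w^2 + 294*w - 343))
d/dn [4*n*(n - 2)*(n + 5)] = 12*n^2 + 24*n - 40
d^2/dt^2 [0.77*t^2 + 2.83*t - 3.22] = 1.54000000000000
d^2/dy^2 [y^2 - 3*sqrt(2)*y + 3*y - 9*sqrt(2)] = 2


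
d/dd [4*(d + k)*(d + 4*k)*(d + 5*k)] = 12*d^2 + 80*d*k + 116*k^2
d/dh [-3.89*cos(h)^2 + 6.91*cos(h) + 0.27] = (7.78*cos(h) - 6.91)*sin(h)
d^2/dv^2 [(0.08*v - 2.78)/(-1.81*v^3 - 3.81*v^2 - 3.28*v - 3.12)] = (-1.572528*v^5 + 105.980568*v^4 + 305.36584*v^3 + 346.575684*v^2 + 119.957184*v - 4.63875200000001)/(5.929741*v^9 + 37.445823*v^8 + 111.059247*v^7 + 221.685885*v^6 + 330.351528*v^5 + 369.976104*v^4 + 322.08544*v^3 + 211.962816*v^2 + 95.786496*v + 30.371328)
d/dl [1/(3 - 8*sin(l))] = 8*cos(l)/(8*sin(l) - 3)^2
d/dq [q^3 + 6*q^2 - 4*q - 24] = 3*q^2 + 12*q - 4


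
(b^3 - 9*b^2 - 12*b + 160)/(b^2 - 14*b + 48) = (b^2 - b - 20)/(b - 6)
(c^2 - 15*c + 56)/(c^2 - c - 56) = (c - 7)/(c + 7)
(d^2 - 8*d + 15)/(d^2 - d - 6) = (d - 5)/(d + 2)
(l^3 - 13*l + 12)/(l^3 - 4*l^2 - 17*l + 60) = (l - 1)/(l - 5)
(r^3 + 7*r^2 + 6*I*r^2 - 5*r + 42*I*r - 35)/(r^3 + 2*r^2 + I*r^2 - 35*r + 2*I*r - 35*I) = (r + 5*I)/(r - 5)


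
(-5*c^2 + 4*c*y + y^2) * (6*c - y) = -30*c^3 + 29*c^2*y + 2*c*y^2 - y^3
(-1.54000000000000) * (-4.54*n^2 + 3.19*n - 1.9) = 6.9916*n^2 - 4.9126*n + 2.926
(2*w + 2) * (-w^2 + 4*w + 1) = -2*w^3 + 6*w^2 + 10*w + 2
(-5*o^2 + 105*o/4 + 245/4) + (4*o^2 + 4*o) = -o^2 + 121*o/4 + 245/4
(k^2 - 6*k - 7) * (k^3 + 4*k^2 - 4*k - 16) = k^5 - 2*k^4 - 35*k^3 - 20*k^2 + 124*k + 112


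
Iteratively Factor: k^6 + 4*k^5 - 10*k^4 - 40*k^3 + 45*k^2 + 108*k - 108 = (k - 1)*(k^5 + 5*k^4 - 5*k^3 - 45*k^2 + 108) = (k - 2)*(k - 1)*(k^4 + 7*k^3 + 9*k^2 - 27*k - 54) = (k - 2)*(k - 1)*(k + 3)*(k^3 + 4*k^2 - 3*k - 18) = (k - 2)*(k - 1)*(k + 3)^2*(k^2 + k - 6) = (k - 2)*(k - 1)*(k + 3)^3*(k - 2)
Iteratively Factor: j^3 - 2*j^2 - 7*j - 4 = (j + 1)*(j^2 - 3*j - 4) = (j + 1)^2*(j - 4)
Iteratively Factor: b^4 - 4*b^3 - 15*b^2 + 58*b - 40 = (b - 1)*(b^3 - 3*b^2 - 18*b + 40) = (b - 5)*(b - 1)*(b^2 + 2*b - 8) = (b - 5)*(b - 1)*(b + 4)*(b - 2)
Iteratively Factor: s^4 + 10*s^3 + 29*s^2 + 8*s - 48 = (s + 3)*(s^3 + 7*s^2 + 8*s - 16) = (s + 3)*(s + 4)*(s^2 + 3*s - 4) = (s + 3)*(s + 4)^2*(s - 1)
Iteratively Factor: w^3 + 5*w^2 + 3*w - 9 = (w + 3)*(w^2 + 2*w - 3) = (w + 3)^2*(w - 1)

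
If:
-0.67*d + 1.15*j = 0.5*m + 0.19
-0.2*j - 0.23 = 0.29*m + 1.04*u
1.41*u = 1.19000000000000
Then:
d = -3.23507462686567*m - 9.79022440986557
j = -1.45*m - 5.5386524822695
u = 0.84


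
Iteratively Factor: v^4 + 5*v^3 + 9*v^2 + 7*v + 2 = (v + 1)*(v^3 + 4*v^2 + 5*v + 2) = (v + 1)*(v + 2)*(v^2 + 2*v + 1) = (v + 1)^2*(v + 2)*(v + 1)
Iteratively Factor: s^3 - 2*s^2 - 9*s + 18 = (s - 3)*(s^2 + s - 6) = (s - 3)*(s - 2)*(s + 3)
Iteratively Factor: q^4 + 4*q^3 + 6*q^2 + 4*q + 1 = (q + 1)*(q^3 + 3*q^2 + 3*q + 1) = (q + 1)^2*(q^2 + 2*q + 1) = (q + 1)^3*(q + 1)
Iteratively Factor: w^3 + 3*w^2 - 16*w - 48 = (w - 4)*(w^2 + 7*w + 12) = (w - 4)*(w + 3)*(w + 4)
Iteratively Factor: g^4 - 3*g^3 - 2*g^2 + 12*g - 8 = (g - 2)*(g^3 - g^2 - 4*g + 4) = (g - 2)*(g - 1)*(g^2 - 4) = (g - 2)*(g - 1)*(g + 2)*(g - 2)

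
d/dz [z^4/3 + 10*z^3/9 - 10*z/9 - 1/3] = 4*z^3/3 + 10*z^2/3 - 10/9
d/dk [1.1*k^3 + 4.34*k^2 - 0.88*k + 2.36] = 3.3*k^2 + 8.68*k - 0.88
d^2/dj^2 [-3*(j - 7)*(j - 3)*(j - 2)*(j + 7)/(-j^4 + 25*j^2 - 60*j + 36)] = 6*(-5*j^3 - 129*j^2 - 735*j - 1483)/(j^6 + 15*j^5 + 57*j^4 - 55*j^3 - 342*j^2 + 540*j - 216)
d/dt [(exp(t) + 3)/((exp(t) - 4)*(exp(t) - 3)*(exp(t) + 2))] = 2*(-exp(3*t) - 2*exp(2*t) + 15*exp(t) + 15)*exp(t)/(exp(6*t) - 10*exp(5*t) + 21*exp(4*t) + 68*exp(3*t) - 236*exp(2*t) - 96*exp(t) + 576)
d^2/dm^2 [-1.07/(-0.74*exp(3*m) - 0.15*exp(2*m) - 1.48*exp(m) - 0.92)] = (1.07*(2.22*exp(2*m) + 0.3*exp(m) + 1.48)*(4.44*exp(2*m) + 0.6*exp(m) + 2.96)*exp(m) - (7.1262*exp(2*m) + 0.642*exp(m) + 1.5836)*(0.74*exp(3*m) + 0.15*exp(2*m) + 1.48*exp(m) + 0.92))*exp(m)/(0.74*exp(3*m) + 0.15*exp(2*m) + 1.48*exp(m) + 0.92)^3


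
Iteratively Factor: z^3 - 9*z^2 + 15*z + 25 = (z - 5)*(z^2 - 4*z - 5) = (z - 5)^2*(z + 1)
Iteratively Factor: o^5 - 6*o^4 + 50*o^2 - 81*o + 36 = (o - 1)*(o^4 - 5*o^3 - 5*o^2 + 45*o - 36) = (o - 4)*(o - 1)*(o^3 - o^2 - 9*o + 9) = (o - 4)*(o - 1)^2*(o^2 - 9) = (o - 4)*(o - 1)^2*(o + 3)*(o - 3)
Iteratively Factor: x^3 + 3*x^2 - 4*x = (x)*(x^2 + 3*x - 4) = x*(x + 4)*(x - 1)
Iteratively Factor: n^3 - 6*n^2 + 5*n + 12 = (n - 4)*(n^2 - 2*n - 3) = (n - 4)*(n - 3)*(n + 1)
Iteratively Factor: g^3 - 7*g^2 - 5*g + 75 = (g + 3)*(g^2 - 10*g + 25) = (g - 5)*(g + 3)*(g - 5)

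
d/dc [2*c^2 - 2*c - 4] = 4*c - 2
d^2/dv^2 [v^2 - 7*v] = 2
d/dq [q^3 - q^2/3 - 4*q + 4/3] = 3*q^2 - 2*q/3 - 4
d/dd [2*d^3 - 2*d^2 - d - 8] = 6*d^2 - 4*d - 1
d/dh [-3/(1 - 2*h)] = -6/(2*h - 1)^2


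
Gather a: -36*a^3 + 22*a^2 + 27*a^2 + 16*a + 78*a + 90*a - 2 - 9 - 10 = -36*a^3 + 49*a^2 + 184*a - 21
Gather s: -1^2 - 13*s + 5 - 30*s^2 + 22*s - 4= -30*s^2 + 9*s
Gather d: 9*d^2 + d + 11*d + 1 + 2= 9*d^2 + 12*d + 3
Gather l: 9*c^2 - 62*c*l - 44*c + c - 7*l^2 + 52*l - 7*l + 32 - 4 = 9*c^2 - 43*c - 7*l^2 + l*(45 - 62*c) + 28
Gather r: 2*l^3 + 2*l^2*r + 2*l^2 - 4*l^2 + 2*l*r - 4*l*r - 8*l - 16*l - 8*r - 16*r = 2*l^3 - 2*l^2 - 24*l + r*(2*l^2 - 2*l - 24)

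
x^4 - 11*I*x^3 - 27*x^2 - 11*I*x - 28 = (x - 7*I)*(x - 4*I)*(x - I)*(x + I)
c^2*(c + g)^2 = c^4 + 2*c^3*g + c^2*g^2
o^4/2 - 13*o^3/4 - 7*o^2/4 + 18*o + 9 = (o/2 + 1)*(o - 6)*(o - 3)*(o + 1/2)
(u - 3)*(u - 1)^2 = u^3 - 5*u^2 + 7*u - 3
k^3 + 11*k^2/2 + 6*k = k*(k + 3/2)*(k + 4)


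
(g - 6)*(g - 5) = g^2 - 11*g + 30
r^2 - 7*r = r*(r - 7)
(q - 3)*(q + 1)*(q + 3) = q^3 + q^2 - 9*q - 9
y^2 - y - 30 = (y - 6)*(y + 5)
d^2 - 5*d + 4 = (d - 4)*(d - 1)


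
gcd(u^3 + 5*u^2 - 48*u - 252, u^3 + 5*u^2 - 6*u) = u + 6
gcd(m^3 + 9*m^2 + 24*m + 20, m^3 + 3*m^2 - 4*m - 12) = m + 2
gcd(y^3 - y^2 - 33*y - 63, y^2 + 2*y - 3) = y + 3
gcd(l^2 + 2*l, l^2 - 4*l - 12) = l + 2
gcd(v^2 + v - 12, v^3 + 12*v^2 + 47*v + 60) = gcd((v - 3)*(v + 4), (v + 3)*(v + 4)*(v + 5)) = v + 4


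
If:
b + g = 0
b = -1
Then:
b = -1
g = 1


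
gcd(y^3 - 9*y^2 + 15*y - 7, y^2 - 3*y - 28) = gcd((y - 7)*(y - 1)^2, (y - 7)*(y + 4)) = y - 7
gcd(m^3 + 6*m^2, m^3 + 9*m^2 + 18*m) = m^2 + 6*m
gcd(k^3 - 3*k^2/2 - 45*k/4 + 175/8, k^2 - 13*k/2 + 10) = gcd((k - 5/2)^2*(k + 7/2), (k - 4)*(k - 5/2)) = k - 5/2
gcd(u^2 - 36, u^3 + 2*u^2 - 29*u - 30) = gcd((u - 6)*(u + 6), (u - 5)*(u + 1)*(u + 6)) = u + 6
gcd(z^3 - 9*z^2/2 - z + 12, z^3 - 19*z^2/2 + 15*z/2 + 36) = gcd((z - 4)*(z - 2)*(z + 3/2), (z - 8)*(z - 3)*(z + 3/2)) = z + 3/2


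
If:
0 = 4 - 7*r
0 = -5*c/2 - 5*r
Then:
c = -8/7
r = 4/7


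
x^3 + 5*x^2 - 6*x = x*(x - 1)*(x + 6)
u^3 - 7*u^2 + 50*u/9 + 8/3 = (u - 6)*(u - 4/3)*(u + 1/3)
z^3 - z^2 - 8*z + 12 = (z - 2)^2*(z + 3)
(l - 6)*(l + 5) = l^2 - l - 30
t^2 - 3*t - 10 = (t - 5)*(t + 2)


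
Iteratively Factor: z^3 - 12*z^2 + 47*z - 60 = (z - 5)*(z^2 - 7*z + 12) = (z - 5)*(z - 3)*(z - 4)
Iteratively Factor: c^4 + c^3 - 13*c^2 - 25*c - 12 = (c + 3)*(c^3 - 2*c^2 - 7*c - 4) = (c - 4)*(c + 3)*(c^2 + 2*c + 1) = (c - 4)*(c + 1)*(c + 3)*(c + 1)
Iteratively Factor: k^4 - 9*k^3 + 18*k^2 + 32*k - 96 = (k - 4)*(k^3 - 5*k^2 - 2*k + 24) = (k - 4)*(k - 3)*(k^2 - 2*k - 8) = (k - 4)^2*(k - 3)*(k + 2)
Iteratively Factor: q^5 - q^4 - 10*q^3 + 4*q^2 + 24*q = (q - 3)*(q^4 + 2*q^3 - 4*q^2 - 8*q) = (q - 3)*(q + 2)*(q^3 - 4*q) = q*(q - 3)*(q + 2)*(q^2 - 4) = q*(q - 3)*(q + 2)^2*(q - 2)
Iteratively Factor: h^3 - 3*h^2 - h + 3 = (h + 1)*(h^2 - 4*h + 3) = (h - 1)*(h + 1)*(h - 3)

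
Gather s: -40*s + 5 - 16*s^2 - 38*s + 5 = -16*s^2 - 78*s + 10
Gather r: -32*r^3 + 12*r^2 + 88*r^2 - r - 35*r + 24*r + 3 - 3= -32*r^3 + 100*r^2 - 12*r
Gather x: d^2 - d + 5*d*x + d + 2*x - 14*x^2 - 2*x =d^2 + 5*d*x - 14*x^2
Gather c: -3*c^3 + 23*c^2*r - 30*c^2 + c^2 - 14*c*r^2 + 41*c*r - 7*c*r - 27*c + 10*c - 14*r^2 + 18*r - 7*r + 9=-3*c^3 + c^2*(23*r - 29) + c*(-14*r^2 + 34*r - 17) - 14*r^2 + 11*r + 9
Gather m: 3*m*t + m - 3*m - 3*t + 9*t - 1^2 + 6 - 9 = m*(3*t - 2) + 6*t - 4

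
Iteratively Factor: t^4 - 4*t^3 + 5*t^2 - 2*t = (t - 1)*(t^3 - 3*t^2 + 2*t) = (t - 2)*(t - 1)*(t^2 - t) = t*(t - 2)*(t - 1)*(t - 1)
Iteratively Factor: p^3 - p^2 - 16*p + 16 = (p + 4)*(p^2 - 5*p + 4) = (p - 4)*(p + 4)*(p - 1)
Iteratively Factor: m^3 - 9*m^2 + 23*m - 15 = (m - 3)*(m^2 - 6*m + 5) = (m - 3)*(m - 1)*(m - 5)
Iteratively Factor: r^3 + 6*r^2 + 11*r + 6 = (r + 1)*(r^2 + 5*r + 6) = (r + 1)*(r + 2)*(r + 3)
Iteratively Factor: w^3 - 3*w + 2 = (w - 1)*(w^2 + w - 2) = (w - 1)^2*(w + 2)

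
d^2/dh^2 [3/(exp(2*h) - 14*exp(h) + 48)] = 6*((7 - 2*exp(h))*(exp(2*h) - 14*exp(h) + 48) + 4*(exp(h) - 7)^2*exp(h))*exp(h)/(exp(2*h) - 14*exp(h) + 48)^3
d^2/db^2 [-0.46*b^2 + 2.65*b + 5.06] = -0.920000000000000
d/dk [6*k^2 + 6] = 12*k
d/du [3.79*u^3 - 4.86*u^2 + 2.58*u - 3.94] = 11.37*u^2 - 9.72*u + 2.58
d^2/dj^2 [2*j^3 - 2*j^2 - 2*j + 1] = 12*j - 4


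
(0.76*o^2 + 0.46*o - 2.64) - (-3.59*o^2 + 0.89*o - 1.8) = 4.35*o^2 - 0.43*o - 0.84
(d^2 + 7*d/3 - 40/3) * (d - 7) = d^3 - 14*d^2/3 - 89*d/3 + 280/3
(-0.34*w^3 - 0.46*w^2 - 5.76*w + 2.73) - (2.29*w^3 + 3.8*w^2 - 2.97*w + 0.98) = -2.63*w^3 - 4.26*w^2 - 2.79*w + 1.75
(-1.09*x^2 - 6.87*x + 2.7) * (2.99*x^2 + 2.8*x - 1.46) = -3.2591*x^4 - 23.5933*x^3 - 9.5716*x^2 + 17.5902*x - 3.942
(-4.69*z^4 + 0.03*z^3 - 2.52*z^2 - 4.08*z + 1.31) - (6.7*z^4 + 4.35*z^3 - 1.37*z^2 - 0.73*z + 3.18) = -11.39*z^4 - 4.32*z^3 - 1.15*z^2 - 3.35*z - 1.87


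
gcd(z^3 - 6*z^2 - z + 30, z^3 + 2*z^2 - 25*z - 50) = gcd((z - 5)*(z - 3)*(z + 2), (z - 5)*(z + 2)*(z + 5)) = z^2 - 3*z - 10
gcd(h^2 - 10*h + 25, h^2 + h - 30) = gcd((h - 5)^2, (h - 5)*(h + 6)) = h - 5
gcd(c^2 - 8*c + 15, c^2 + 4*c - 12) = 1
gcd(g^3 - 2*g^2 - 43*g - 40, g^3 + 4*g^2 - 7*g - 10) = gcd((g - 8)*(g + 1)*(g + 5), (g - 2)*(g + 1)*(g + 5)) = g^2 + 6*g + 5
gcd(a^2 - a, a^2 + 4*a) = a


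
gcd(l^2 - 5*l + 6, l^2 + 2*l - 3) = 1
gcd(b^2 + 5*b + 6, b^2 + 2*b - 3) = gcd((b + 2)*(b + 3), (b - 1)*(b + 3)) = b + 3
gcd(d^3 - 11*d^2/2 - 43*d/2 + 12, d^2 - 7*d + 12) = 1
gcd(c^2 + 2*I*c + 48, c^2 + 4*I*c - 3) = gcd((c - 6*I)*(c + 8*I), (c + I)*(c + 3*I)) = 1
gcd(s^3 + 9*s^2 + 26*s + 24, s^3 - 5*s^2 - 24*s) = s + 3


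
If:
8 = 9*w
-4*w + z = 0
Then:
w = 8/9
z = 32/9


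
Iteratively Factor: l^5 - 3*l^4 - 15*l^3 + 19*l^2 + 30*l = (l + 3)*(l^4 - 6*l^3 + 3*l^2 + 10*l) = (l - 2)*(l + 3)*(l^3 - 4*l^2 - 5*l) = l*(l - 2)*(l + 3)*(l^2 - 4*l - 5) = l*(l - 2)*(l + 1)*(l + 3)*(l - 5)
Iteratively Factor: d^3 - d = (d - 1)*(d^2 + d) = d*(d - 1)*(d + 1)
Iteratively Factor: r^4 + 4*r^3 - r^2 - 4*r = (r)*(r^3 + 4*r^2 - r - 4) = r*(r - 1)*(r^2 + 5*r + 4) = r*(r - 1)*(r + 4)*(r + 1)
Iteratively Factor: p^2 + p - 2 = (p + 2)*(p - 1)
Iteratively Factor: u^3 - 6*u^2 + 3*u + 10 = (u - 5)*(u^2 - u - 2) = (u - 5)*(u + 1)*(u - 2)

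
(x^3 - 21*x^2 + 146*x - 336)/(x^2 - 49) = (x^2 - 14*x + 48)/(x + 7)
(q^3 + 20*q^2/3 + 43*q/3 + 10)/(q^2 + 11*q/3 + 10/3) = q + 3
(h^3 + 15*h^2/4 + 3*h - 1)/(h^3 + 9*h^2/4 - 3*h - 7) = (4*h - 1)/(4*h - 7)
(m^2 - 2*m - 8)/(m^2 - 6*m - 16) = (m - 4)/(m - 8)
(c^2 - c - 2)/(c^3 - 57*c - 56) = (c - 2)/(c^2 - c - 56)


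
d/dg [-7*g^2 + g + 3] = 1 - 14*g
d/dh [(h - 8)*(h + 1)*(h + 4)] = 3*h^2 - 6*h - 36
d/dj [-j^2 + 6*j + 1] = 6 - 2*j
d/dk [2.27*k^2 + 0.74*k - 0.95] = 4.54*k + 0.74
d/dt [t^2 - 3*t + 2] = 2*t - 3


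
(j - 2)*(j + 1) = j^2 - j - 2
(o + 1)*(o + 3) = o^2 + 4*o + 3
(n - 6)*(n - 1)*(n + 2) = n^3 - 5*n^2 - 8*n + 12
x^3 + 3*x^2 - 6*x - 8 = (x - 2)*(x + 1)*(x + 4)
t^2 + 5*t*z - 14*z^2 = (t - 2*z)*(t + 7*z)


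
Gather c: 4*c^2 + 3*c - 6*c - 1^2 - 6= 4*c^2 - 3*c - 7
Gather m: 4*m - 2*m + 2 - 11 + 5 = 2*m - 4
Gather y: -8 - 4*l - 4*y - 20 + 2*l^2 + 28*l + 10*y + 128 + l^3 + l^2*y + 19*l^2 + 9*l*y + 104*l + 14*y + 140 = l^3 + 21*l^2 + 128*l + y*(l^2 + 9*l + 20) + 240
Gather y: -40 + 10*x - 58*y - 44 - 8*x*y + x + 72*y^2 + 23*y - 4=11*x + 72*y^2 + y*(-8*x - 35) - 88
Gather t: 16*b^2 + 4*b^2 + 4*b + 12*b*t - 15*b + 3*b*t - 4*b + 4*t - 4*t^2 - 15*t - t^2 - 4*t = 20*b^2 - 15*b - 5*t^2 + t*(15*b - 15)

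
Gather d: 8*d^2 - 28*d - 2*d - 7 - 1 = 8*d^2 - 30*d - 8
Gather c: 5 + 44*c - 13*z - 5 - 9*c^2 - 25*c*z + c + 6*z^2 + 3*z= -9*c^2 + c*(45 - 25*z) + 6*z^2 - 10*z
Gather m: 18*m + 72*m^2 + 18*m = 72*m^2 + 36*m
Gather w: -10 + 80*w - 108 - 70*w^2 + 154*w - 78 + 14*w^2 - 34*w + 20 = -56*w^2 + 200*w - 176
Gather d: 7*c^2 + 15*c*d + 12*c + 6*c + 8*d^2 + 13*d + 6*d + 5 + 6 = 7*c^2 + 18*c + 8*d^2 + d*(15*c + 19) + 11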